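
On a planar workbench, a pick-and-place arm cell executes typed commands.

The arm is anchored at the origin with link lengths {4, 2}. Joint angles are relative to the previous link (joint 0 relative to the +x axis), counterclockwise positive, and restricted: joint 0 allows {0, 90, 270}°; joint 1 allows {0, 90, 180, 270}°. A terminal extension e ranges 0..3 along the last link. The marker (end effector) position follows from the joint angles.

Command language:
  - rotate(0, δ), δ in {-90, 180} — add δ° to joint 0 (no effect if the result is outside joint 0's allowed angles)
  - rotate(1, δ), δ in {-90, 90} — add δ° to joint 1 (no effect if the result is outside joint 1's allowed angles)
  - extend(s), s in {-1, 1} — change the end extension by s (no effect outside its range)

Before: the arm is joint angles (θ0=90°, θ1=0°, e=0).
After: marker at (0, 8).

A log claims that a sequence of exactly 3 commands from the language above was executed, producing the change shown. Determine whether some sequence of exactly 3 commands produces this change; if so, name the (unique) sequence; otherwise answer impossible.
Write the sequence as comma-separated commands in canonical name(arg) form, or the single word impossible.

extend(-1), extend(1), extend(1)

key: order matters: swapping extend(-1) and extend(1) lands elsewhere
t0: joint angles (θ0=90°, θ1=0°, e=0)
1. extend(-1) → joint angles (θ0=90°, θ1=0°, e=0)
2. extend(1) → joint angles (θ0=90°, θ1=0°, e=1)
3. extend(1) → joint angles (θ0=90°, θ1=0°, e=2)
uniquely the one of 216 3-step routes that fits.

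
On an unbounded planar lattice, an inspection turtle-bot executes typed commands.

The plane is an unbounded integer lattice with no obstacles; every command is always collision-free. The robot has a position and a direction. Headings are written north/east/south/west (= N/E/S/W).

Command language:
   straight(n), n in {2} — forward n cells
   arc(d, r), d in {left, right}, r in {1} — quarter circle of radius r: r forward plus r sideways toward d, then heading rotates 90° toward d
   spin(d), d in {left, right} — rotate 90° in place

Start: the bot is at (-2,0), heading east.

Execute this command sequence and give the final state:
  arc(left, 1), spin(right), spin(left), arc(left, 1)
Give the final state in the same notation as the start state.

start: at (-2,0), heading east
t=1 arc(left, 1) ⇒ at (-1,1), heading north
t=2 spin(right) ⇒ at (-1,1), heading east
t=3 spin(left) ⇒ at (-1,1), heading north
t=4 arc(left, 1) ⇒ at (-2,2), heading west

at (-2,2), heading west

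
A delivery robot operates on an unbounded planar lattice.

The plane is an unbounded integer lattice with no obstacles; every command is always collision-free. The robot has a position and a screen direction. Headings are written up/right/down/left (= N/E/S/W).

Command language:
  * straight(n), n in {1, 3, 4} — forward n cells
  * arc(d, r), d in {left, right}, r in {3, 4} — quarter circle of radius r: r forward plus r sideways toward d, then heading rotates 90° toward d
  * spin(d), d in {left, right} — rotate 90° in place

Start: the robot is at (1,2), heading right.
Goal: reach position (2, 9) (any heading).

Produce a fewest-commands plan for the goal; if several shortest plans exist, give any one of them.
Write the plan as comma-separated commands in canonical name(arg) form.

begin: at (1,2), heading right
step 1 (arc(left, 4)): at (5,6), heading up
step 2 (arc(left, 3)): at (2,9), heading left
no 1-step plan works, so 2 is optimal.

arc(left, 4), arc(left, 3)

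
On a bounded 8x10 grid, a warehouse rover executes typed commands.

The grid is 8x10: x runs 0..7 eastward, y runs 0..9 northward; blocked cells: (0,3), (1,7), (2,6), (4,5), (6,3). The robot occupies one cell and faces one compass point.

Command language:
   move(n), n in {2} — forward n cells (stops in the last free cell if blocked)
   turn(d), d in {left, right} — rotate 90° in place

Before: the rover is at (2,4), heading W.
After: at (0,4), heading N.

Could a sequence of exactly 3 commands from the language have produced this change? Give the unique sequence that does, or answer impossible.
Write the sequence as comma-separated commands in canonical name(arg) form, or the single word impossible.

key: the second move(2) runs into the grid edge before its full distance
initial: at (2,4), heading W
1. move(2) → at (0,4), heading W
2. move(2) → at (0,4), heading W
3. turn(right) → at (0,4), heading N
no rival 3-sequence matches.

move(2), move(2), turn(right)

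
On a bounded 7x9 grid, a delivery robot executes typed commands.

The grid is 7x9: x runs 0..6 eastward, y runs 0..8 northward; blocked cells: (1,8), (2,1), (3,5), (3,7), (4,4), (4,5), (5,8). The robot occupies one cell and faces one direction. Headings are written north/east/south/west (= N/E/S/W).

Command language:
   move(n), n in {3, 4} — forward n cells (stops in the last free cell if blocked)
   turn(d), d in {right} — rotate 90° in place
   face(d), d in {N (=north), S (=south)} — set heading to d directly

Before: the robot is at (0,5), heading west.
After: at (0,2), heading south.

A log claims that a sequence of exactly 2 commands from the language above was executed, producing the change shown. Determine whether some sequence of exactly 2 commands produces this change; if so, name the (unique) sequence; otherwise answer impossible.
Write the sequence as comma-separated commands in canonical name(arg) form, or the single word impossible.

key: position moved to (0,2) AND the heading swung to S — translation plus rotation needed
begin: at (0,5), heading west
[1] after face(S): at (0,5), heading south
[2] after move(3): at (0,2), heading south
all 25 alternatives checked — unique.

face(S), move(3)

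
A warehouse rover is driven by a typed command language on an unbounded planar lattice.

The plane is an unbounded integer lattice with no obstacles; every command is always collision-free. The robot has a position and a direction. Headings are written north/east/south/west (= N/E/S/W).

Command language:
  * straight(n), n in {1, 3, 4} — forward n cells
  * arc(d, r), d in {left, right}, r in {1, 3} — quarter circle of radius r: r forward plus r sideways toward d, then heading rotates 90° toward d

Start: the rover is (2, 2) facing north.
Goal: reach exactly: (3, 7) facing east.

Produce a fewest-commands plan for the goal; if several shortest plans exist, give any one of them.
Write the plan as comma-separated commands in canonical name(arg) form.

straight(4), arc(right, 1)

t0: (2, 2) facing north
step 1 (straight(4)): (2, 6) facing north
step 2 (arc(right, 1)): (3, 7) facing east
shorter routes all fall short; 2 is best.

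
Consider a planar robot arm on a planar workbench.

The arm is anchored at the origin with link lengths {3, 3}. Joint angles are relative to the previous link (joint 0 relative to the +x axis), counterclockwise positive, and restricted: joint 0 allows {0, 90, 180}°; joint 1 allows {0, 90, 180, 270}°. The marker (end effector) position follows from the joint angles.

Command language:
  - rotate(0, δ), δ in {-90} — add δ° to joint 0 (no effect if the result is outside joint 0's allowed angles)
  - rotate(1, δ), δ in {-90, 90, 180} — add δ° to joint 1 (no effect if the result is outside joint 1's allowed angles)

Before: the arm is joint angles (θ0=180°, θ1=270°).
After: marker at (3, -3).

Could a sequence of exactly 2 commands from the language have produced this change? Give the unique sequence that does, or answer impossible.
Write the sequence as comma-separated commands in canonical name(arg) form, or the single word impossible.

rotate(0, -90), rotate(0, -90)

t0: joint angles (θ0=180°, θ1=270°)
step 1 (rotate(0, -90)): joint angles (θ0=90°, θ1=270°)
step 2 (rotate(0, -90)): joint angles (θ0=0°, θ1=270°)
no other 2-command option fits: unique.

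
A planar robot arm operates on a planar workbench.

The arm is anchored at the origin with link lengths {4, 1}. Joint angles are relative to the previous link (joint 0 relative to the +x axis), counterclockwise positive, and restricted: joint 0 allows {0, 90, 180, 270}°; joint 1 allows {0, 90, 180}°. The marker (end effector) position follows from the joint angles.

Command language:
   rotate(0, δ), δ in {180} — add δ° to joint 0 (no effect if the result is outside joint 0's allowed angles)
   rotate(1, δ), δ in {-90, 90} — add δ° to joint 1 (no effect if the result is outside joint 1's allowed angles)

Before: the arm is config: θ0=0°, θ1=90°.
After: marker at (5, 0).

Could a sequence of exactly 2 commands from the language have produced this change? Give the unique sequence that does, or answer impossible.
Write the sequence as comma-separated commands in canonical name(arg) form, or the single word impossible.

rotate(1, -90), rotate(1, -90)

t0: config: θ0=0°, θ1=90°
step 1 (rotate(1, -90)): config: θ0=0°, θ1=0°
step 2 (rotate(1, -90)): config: θ0=0°, θ1=0°
no rival 2-sequence matches.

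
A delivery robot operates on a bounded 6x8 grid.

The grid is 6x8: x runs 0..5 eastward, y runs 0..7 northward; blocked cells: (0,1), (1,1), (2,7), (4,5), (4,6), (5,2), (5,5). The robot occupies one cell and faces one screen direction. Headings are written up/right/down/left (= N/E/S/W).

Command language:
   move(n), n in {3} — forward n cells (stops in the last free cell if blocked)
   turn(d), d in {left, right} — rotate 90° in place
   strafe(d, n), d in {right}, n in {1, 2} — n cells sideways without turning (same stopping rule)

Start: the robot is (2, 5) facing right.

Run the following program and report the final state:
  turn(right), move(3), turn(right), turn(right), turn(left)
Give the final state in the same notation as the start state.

from: (2, 5) facing right
1. turn(right) → (2, 5) facing down
2. move(3) → (2, 2) facing down
3. turn(right) → (2, 2) facing left
4. turn(right) → (2, 2) facing up
5. turn(left) → (2, 2) facing left

(2, 2) facing left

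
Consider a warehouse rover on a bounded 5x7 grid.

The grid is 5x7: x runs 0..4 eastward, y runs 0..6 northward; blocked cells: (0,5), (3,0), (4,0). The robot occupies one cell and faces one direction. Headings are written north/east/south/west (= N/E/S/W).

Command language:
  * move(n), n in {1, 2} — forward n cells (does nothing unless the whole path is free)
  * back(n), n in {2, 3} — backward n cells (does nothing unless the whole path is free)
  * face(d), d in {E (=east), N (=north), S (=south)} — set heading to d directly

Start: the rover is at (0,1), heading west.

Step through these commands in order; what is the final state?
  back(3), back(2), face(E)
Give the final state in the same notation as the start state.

at (3,1), heading east

begin: at (0,1), heading west
t=1 back(3) ⇒ at (3,1), heading west
t=2 back(2) ⇒ at (3,1), heading west
t=3 face(E) ⇒ at (3,1), heading east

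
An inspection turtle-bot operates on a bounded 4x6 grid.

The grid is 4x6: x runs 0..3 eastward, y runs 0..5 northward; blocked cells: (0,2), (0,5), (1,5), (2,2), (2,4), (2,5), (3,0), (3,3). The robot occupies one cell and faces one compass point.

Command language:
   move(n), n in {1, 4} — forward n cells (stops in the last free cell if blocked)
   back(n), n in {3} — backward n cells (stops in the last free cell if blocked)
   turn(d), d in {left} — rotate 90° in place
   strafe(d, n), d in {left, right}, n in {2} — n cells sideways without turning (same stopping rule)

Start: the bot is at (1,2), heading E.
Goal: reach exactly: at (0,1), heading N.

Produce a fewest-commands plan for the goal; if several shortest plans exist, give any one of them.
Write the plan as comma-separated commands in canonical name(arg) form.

strafe(left, 2), turn(left), back(3), strafe(left, 2)

start: at (1,2), heading E
[1] after strafe(left, 2): at (1,4), heading E
[2] after turn(left): at (1,4), heading N
[3] after back(3): at (1,1), heading N
[4] after strafe(left, 2): at (0,1), heading N
shorter routes all fall short; 4 is best.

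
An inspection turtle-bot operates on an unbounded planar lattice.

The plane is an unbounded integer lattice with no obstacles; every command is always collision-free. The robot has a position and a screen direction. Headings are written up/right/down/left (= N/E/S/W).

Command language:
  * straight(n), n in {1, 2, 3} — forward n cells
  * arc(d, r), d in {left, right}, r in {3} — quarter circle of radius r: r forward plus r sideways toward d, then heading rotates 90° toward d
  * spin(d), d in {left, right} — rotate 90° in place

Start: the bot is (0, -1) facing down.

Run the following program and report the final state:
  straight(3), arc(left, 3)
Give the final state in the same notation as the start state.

start: (0, -1) facing down
t=1 straight(3) ⇒ (0, -4) facing down
t=2 arc(left, 3) ⇒ (3, -7) facing right

(3, -7) facing right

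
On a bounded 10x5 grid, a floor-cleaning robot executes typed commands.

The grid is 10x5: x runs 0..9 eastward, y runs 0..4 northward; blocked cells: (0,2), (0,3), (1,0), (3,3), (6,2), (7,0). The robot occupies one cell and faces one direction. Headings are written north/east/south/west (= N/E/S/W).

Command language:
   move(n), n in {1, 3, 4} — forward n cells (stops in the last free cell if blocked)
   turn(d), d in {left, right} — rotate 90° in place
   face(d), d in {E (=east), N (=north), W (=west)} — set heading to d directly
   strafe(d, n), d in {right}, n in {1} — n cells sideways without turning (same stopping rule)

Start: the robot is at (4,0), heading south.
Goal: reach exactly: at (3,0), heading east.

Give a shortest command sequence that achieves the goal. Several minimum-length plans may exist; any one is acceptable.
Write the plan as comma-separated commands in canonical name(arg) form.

strafe(right, 1), turn(left)

begin: at (4,0), heading south
1. strafe(right, 1) → at (3,0), heading south
2. turn(left) → at (3,0), heading east
nothing shorter than 2 reaches the goal.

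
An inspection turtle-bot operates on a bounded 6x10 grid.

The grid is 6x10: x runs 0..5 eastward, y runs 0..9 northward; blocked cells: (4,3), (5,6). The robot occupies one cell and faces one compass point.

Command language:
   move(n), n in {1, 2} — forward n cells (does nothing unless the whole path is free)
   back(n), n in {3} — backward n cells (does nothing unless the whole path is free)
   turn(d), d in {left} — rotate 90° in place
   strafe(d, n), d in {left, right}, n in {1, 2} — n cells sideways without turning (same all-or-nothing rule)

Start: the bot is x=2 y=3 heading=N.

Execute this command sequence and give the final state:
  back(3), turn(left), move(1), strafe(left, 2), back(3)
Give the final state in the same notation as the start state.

initial: x=2 y=3 heading=N
1. back(3) → x=2 y=0 heading=N
2. turn(left) → x=2 y=0 heading=W
3. move(1) → x=1 y=0 heading=W
4. strafe(left, 2) → x=1 y=0 heading=W
5. back(3) → x=4 y=0 heading=W

x=4 y=0 heading=W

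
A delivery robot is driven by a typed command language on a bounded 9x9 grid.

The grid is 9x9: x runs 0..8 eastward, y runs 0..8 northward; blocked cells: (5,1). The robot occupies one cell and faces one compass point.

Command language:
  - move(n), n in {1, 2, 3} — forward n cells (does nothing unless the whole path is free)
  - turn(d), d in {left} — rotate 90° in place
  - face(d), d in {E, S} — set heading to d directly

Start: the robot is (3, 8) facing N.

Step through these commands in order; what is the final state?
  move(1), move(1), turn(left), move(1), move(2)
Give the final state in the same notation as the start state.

begin: (3, 8) facing N
1. move(1) → (3, 8) facing N
2. move(1) → (3, 8) facing N
3. turn(left) → (3, 8) facing W
4. move(1) → (2, 8) facing W
5. move(2) → (0, 8) facing W

(0, 8) facing W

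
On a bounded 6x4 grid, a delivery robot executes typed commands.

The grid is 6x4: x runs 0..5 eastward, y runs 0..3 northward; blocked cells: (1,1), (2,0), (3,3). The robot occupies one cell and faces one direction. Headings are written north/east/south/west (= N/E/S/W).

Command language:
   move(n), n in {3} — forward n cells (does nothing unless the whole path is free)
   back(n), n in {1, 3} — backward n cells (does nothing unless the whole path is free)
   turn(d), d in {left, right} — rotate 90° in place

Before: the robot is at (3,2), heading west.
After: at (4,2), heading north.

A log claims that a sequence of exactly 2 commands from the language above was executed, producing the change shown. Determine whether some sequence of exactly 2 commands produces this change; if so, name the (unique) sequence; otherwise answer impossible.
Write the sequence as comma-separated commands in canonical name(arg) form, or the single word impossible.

back(1), turn(right)

key: running turn(right) before back(1) would end elsewhere — order is forced
from: at (3,2), heading west
[1] after back(1): at (4,2), heading west
[2] after turn(right): at (4,2), heading north
all 25 alternatives checked — unique.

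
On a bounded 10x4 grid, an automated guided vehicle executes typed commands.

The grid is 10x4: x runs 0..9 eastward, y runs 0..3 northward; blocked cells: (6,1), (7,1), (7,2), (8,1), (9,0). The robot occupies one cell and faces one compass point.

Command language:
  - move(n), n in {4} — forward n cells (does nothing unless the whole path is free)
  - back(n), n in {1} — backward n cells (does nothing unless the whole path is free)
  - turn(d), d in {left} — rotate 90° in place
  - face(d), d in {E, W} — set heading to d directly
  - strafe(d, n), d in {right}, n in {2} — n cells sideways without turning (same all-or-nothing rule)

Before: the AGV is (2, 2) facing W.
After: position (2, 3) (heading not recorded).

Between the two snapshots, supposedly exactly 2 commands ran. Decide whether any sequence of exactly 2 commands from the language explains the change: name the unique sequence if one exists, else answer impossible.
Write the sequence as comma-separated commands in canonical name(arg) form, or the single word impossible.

turn(left), back(1)

key: order matters: swapping turn(left) and back(1) lands elsewhere
initial: (2, 2) facing W
step 1 (turn(left)): (2, 2) facing S
step 2 (back(1)): (2, 3) facing S
no rival 2-sequence matches.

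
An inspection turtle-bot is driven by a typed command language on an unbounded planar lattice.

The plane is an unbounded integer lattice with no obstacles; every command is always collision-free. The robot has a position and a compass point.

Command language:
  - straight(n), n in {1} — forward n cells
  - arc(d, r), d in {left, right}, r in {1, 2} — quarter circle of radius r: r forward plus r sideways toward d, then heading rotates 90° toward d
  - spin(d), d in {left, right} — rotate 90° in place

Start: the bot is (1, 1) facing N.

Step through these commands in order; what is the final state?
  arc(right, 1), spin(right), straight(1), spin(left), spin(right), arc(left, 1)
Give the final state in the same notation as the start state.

from: (1, 1) facing N
t=1 arc(right, 1) ⇒ (2, 2) facing E
t=2 spin(right) ⇒ (2, 2) facing S
t=3 straight(1) ⇒ (2, 1) facing S
t=4 spin(left) ⇒ (2, 1) facing E
t=5 spin(right) ⇒ (2, 1) facing S
t=6 arc(left, 1) ⇒ (3, 0) facing E

(3, 0) facing E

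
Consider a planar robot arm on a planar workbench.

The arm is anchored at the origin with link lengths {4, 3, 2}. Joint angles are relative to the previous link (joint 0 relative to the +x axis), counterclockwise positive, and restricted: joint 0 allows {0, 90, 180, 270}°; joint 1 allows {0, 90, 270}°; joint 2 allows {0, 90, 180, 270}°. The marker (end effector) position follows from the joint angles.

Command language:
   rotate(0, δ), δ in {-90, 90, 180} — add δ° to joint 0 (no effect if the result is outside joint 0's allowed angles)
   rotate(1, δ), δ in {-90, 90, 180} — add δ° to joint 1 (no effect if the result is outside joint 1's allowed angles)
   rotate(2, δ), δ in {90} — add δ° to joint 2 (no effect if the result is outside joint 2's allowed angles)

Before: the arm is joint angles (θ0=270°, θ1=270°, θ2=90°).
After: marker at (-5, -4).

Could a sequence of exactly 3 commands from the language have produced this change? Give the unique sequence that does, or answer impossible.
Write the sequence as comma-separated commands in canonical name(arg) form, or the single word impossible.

rotate(2, 90), rotate(2, 90), rotate(2, 90)

t0: joint angles (θ0=270°, θ1=270°, θ2=90°)
[1] after rotate(2, 90): joint angles (θ0=270°, θ1=270°, θ2=180°)
[2] after rotate(2, 90): joint angles (θ0=270°, θ1=270°, θ2=270°)
[3] after rotate(2, 90): joint angles (θ0=270°, θ1=270°, θ2=0°)
no rival 3-sequence matches.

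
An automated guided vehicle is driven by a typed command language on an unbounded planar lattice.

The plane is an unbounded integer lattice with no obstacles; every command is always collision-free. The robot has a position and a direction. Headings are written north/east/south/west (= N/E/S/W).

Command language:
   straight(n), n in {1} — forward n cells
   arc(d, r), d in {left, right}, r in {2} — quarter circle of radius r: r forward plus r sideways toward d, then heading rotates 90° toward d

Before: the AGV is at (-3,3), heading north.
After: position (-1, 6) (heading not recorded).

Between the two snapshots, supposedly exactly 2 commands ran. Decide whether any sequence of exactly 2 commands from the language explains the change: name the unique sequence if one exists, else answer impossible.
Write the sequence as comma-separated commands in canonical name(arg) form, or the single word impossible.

straight(1), arc(right, 2)

key: order matters: swapping straight(1) and arc(right, 2) lands elsewhere
start: at (-3,3), heading north
t=1 straight(1) ⇒ at (-3,4), heading north
t=2 arc(right, 2) ⇒ at (-1,6), heading east
uniquely the one of 9 2-step routes that fits.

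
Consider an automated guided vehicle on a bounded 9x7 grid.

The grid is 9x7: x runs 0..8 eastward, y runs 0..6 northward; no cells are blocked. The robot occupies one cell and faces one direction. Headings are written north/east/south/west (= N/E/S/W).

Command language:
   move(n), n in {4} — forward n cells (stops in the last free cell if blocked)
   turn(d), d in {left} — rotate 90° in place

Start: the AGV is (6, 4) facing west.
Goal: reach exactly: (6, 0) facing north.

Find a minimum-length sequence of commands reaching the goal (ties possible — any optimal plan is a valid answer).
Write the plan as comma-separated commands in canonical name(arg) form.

turn(left), move(4), turn(left), turn(left)

from: (6, 4) facing west
t=1 turn(left) ⇒ (6, 4) facing south
t=2 move(4) ⇒ (6, 0) facing south
t=3 turn(left) ⇒ (6, 0) facing east
t=4 turn(left) ⇒ (6, 0) facing north
nothing shorter than 4 reaches the goal.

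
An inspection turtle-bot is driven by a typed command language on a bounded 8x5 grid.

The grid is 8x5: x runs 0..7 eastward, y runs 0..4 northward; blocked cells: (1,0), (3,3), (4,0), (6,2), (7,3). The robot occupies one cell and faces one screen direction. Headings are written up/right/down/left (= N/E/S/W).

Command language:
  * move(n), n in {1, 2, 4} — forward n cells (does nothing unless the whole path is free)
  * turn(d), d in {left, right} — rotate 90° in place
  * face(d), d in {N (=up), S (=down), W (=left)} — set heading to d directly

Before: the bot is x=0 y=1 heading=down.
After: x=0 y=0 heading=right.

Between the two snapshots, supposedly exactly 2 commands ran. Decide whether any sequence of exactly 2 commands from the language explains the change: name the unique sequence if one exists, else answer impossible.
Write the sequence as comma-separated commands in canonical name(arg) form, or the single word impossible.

key: order matters: swapping move(1) and turn(left) lands elsewhere
start: x=0 y=1 heading=down
step 1 (move(1)): x=0 y=0 heading=down
step 2 (turn(left)): x=0 y=0 heading=right
no rival 2-sequence matches.

move(1), turn(left)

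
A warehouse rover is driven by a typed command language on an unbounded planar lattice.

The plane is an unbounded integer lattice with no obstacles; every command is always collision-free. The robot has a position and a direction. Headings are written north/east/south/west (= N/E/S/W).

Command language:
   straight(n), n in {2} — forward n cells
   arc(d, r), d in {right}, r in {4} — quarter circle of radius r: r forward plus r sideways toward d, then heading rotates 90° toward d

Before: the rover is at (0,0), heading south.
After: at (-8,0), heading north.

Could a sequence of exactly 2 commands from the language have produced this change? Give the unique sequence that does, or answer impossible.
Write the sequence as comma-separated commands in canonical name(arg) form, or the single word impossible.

key: cell and facing (now N) both changed — the 2 commands mix motion and turning
start: at (0,0), heading south
1. arc(right, 4) → at (-4,-4), heading west
2. arc(right, 4) → at (-8,0), heading north
uniquely the one of 4 2-step routes that fits.

arc(right, 4), arc(right, 4)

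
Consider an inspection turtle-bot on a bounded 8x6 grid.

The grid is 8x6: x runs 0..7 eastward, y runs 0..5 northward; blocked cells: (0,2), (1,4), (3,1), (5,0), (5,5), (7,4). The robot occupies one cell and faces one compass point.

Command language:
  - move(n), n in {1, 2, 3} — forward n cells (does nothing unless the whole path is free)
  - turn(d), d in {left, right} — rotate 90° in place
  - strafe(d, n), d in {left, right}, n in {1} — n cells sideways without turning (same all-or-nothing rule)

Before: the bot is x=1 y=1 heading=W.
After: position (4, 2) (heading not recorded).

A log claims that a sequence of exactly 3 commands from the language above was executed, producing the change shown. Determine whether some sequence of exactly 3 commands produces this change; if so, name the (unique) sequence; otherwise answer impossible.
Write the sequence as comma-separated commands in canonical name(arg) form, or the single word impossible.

checked all 3-command options: none fits.

impossible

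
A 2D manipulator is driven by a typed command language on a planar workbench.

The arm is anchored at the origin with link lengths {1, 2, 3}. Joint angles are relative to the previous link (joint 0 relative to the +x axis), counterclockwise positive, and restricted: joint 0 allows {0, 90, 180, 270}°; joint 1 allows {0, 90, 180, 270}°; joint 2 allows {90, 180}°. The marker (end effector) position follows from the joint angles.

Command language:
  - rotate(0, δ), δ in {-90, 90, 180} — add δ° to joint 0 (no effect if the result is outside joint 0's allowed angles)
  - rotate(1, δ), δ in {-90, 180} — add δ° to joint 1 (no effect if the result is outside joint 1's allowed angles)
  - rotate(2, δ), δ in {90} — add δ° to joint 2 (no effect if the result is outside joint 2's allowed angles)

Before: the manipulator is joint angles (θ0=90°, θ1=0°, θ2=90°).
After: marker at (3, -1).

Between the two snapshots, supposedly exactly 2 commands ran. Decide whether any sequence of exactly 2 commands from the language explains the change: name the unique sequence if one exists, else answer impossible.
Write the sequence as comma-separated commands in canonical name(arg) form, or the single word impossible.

rotate(1, -90), rotate(1, -90)

start: joint angles (θ0=90°, θ1=0°, θ2=90°)
1. rotate(1, -90) → joint angles (θ0=90°, θ1=270°, θ2=90°)
2. rotate(1, -90) → joint angles (θ0=90°, θ1=180°, θ2=90°)
no rival 2-sequence matches.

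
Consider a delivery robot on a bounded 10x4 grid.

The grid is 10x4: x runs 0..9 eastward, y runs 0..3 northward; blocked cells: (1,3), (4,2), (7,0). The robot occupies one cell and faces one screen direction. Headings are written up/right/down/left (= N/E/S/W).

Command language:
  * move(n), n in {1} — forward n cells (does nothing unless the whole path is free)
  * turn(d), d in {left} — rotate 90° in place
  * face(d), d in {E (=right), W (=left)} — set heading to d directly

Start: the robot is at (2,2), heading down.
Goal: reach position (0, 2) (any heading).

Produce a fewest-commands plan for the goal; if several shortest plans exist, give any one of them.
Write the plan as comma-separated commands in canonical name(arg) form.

face(W), move(1), move(1)

initial: at (2,2), heading down
t=1 face(W) ⇒ at (2,2), heading left
t=2 move(1) ⇒ at (1,2), heading left
t=3 move(1) ⇒ at (0,2), heading left
nothing shorter than 3 reaches the goal.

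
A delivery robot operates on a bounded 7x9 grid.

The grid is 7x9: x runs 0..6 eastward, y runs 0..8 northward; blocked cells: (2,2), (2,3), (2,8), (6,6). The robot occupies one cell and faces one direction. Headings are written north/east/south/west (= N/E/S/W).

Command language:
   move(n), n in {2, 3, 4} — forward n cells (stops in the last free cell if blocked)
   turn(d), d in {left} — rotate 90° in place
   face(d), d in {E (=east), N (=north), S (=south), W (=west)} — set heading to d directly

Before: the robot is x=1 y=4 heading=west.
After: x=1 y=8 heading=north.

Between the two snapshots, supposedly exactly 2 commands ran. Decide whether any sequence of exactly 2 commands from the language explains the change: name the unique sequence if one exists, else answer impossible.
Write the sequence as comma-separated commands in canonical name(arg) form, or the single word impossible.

face(N), move(4)

key: order matters: swapping face(N) and move(4) lands elsewhere
start: x=1 y=4 heading=west
1. face(N) → x=1 y=4 heading=north
2. move(4) → x=1 y=8 heading=north
all 64 alternatives checked — unique.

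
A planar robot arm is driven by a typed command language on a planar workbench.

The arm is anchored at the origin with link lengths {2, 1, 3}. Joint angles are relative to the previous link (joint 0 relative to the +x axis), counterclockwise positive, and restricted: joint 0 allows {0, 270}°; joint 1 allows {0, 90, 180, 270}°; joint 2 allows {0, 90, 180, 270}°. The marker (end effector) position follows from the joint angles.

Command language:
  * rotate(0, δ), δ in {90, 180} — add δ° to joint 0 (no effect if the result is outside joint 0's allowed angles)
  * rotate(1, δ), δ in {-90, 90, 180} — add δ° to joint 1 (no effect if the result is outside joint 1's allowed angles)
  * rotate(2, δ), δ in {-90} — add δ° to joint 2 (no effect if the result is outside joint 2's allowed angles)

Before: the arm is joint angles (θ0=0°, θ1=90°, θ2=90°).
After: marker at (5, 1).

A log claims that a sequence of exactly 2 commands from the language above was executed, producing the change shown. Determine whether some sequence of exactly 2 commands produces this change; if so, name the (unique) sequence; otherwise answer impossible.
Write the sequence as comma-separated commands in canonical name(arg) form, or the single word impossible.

rotate(2, -90), rotate(2, -90)

t0: joint angles (θ0=0°, θ1=90°, θ2=90°)
step 1 (rotate(2, -90)): joint angles (θ0=0°, θ1=90°, θ2=0°)
step 2 (rotate(2, -90)): joint angles (θ0=0°, θ1=90°, θ2=270°)
no other 2-command option fits: unique.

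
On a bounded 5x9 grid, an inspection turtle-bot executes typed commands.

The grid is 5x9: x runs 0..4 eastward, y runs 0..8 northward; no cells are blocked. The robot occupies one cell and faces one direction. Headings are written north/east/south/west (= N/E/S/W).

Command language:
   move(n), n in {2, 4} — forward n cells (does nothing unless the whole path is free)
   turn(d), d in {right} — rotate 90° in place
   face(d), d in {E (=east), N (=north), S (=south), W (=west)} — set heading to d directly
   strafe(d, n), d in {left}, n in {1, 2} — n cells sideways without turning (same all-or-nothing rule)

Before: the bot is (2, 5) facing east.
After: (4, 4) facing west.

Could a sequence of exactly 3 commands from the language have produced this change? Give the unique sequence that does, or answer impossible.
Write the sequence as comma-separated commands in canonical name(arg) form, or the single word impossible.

key: running strafe(left, 1) before move(2) would end elsewhere — order is forced
start: (2, 5) facing east
[1] after move(2): (4, 5) facing east
[2] after face(W): (4, 5) facing west
[3] after strafe(left, 1): (4, 4) facing west
no other 3-command option fits: unique.

move(2), face(W), strafe(left, 1)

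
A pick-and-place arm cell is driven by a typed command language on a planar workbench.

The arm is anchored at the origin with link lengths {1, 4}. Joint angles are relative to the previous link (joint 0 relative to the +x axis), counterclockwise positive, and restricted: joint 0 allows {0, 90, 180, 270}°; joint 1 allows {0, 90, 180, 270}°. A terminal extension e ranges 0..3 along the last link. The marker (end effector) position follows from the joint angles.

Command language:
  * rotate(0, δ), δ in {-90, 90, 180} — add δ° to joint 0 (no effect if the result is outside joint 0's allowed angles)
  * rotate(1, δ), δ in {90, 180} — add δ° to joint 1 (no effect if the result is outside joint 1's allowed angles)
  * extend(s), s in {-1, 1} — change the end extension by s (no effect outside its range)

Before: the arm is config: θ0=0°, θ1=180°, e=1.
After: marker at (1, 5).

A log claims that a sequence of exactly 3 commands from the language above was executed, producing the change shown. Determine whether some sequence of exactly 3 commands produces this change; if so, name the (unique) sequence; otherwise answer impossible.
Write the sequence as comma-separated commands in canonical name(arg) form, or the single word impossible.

rotate(1, 90), rotate(1, 90), rotate(1, 90)

begin: config: θ0=0°, θ1=180°, e=1
step 1 (rotate(1, 90)): config: θ0=0°, θ1=270°, e=1
step 2 (rotate(1, 90)): config: θ0=0°, θ1=0°, e=1
step 3 (rotate(1, 90)): config: θ0=0°, θ1=90°, e=1
no rival 3-sequence matches.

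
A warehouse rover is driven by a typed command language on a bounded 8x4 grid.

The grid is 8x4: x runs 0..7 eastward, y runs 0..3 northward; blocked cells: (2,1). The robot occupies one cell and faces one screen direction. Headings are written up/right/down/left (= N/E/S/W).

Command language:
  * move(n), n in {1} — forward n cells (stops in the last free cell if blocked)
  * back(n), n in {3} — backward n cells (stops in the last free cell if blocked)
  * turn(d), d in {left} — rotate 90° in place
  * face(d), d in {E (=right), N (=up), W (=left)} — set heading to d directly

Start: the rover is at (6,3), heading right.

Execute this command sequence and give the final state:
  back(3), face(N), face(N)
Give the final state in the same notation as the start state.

at (3,3), heading up

from: at (6,3), heading right
t=1 back(3) ⇒ at (3,3), heading right
t=2 face(N) ⇒ at (3,3), heading up
t=3 face(N) ⇒ at (3,3), heading up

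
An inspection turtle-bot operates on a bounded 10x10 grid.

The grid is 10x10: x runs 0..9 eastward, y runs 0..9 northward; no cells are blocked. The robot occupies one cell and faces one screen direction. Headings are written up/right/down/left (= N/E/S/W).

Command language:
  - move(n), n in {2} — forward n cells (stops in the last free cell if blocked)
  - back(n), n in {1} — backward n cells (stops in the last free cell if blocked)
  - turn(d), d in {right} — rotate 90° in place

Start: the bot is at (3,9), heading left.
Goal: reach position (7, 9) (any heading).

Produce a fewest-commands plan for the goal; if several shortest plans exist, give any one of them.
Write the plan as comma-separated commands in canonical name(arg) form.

turn(right), turn(right), move(2), move(2)

from: at (3,9), heading left
1. turn(right) → at (3,9), heading up
2. turn(right) → at (3,9), heading right
3. move(2) → at (5,9), heading right
4. move(2) → at (7,9), heading right
no 3-step plan works, so 4 is optimal.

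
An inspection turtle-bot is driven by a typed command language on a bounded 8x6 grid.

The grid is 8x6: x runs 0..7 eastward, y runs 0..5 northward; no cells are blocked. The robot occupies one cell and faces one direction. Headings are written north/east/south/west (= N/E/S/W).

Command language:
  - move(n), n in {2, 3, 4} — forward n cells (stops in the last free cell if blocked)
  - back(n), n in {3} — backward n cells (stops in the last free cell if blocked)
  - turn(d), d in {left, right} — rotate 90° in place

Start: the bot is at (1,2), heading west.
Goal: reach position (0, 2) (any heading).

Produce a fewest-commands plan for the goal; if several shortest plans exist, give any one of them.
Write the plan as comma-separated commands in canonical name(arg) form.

move(3)

initial: at (1,2), heading west
1. move(3) → at (0,2), heading west
nothing shorter than 1 reaches the goal.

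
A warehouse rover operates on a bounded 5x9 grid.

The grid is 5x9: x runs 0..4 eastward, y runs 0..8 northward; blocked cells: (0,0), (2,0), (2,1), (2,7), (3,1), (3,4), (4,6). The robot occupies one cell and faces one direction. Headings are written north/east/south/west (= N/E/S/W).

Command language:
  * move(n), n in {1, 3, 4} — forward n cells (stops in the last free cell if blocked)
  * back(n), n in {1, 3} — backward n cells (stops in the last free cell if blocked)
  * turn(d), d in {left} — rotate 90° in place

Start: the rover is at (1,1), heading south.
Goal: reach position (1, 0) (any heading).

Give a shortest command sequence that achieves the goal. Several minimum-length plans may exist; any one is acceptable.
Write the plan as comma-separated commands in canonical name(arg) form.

move(3)

begin: at (1,1), heading south
1. move(3) → at (1,0), heading south
minimal: 1 command(s), checked below 1.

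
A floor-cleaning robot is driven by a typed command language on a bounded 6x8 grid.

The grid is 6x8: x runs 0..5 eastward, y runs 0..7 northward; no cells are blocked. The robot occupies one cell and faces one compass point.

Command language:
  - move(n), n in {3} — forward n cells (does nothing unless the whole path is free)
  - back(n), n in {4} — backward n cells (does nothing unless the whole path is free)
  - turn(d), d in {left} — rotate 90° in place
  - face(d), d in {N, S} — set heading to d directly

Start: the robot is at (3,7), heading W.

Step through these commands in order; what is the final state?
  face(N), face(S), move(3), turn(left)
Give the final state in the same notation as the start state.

initial: at (3,7), heading W
t=1 face(N) ⇒ at (3,7), heading N
t=2 face(S) ⇒ at (3,7), heading S
t=3 move(3) ⇒ at (3,4), heading S
t=4 turn(left) ⇒ at (3,4), heading E

at (3,4), heading E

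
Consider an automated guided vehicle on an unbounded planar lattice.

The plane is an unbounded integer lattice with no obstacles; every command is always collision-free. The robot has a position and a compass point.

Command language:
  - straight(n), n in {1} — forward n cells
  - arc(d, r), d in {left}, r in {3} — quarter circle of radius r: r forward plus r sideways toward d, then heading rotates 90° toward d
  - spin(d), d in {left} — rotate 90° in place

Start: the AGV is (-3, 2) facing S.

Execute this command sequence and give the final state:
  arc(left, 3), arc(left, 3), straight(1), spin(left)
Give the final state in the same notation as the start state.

t0: (-3, 2) facing S
1. arc(left, 3) → (0, -1) facing E
2. arc(left, 3) → (3, 2) facing N
3. straight(1) → (3, 3) facing N
4. spin(left) → (3, 3) facing W

(3, 3) facing W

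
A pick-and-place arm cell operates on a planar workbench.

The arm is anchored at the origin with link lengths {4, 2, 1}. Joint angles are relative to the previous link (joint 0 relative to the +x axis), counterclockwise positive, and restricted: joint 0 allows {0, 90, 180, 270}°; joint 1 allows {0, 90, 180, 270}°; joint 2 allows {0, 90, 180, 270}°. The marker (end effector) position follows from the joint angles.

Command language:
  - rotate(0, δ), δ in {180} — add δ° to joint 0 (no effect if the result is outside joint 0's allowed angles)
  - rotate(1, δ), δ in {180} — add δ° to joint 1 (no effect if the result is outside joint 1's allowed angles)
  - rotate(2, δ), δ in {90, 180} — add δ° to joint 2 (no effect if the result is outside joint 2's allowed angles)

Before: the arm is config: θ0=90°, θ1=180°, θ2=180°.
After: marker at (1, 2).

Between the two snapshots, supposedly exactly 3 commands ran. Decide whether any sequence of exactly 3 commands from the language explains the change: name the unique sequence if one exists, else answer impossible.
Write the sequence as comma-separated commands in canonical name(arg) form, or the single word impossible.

initial: config: θ0=90°, θ1=180°, θ2=180°
1. rotate(2, 90) → config: θ0=90°, θ1=180°, θ2=270°
2. rotate(2, 90) → config: θ0=90°, θ1=180°, θ2=0°
3. rotate(2, 90) → config: θ0=90°, θ1=180°, θ2=90°
no rival 3-sequence matches.

rotate(2, 90), rotate(2, 90), rotate(2, 90)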